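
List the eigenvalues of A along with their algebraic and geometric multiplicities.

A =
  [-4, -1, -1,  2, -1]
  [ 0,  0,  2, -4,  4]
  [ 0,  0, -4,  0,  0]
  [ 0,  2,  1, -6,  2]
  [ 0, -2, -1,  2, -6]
λ = -4: alg = 5, geom = 3

Step 1 — factor the characteristic polynomial to read off the algebraic multiplicities:
  χ_A(x) = (x + 4)^5

Step 2 — compute geometric multiplicities via the rank-nullity identity g(λ) = n − rank(A − λI):
  rank(A − (-4)·I) = 2, so dim ker(A − (-4)·I) = n − 2 = 3

Summary:
  λ = -4: algebraic multiplicity = 5, geometric multiplicity = 3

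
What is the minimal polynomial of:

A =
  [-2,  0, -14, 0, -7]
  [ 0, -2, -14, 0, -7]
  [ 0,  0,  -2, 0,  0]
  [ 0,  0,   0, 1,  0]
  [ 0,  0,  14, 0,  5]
x^3 - 4*x^2 - 7*x + 10

The characteristic polynomial is χ_A(x) = (x - 5)*(x - 1)*(x + 2)^3, so the eigenvalues are known. The minimal polynomial is
  m_A(x) = Π_λ (x − λ)^{k_λ}
where k_λ is the size of the *largest* Jordan block for λ (equivalently, the smallest k with (A − λI)^k v = 0 for every generalised eigenvector v of λ).

  λ = -2: largest Jordan block has size 1, contributing (x + 2)
  λ = 1: largest Jordan block has size 1, contributing (x − 1)
  λ = 5: largest Jordan block has size 1, contributing (x − 5)

So m_A(x) = (x - 5)*(x - 1)*(x + 2) = x^3 - 4*x^2 - 7*x + 10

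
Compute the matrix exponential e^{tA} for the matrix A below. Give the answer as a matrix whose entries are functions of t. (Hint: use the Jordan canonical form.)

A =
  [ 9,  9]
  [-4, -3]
e^{tA} =
  [6*t*exp(3*t) + exp(3*t), 9*t*exp(3*t)]
  [-4*t*exp(3*t), -6*t*exp(3*t) + exp(3*t)]

Strategy: write A = P · J · P⁻¹ where J is a Jordan canonical form, so e^{tA} = P · e^{tJ} · P⁻¹, and e^{tJ} can be computed block-by-block.

A has Jordan form
J =
  [3, 1]
  [0, 3]
(up to reordering of blocks).

Per-block formulas:
  For a 2×2 Jordan block J_2(3): exp(t · J_2(3)) = e^(3t)·(I + t·N), where N is the 2×2 nilpotent shift.

After assembling e^{tJ} and conjugating by P, we get:

e^{tA} =
  [6*t*exp(3*t) + exp(3*t), 9*t*exp(3*t)]
  [-4*t*exp(3*t), -6*t*exp(3*t) + exp(3*t)]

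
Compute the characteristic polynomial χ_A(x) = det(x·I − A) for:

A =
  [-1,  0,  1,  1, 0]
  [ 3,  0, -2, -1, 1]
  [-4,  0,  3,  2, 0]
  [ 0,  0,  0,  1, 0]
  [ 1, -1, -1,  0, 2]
x^5 - 5*x^4 + 10*x^3 - 10*x^2 + 5*x - 1

Expanding det(x·I − A) (e.g. by cofactor expansion or by noting that A is similar to its Jordan form J, which has the same characteristic polynomial as A) gives
  χ_A(x) = x^5 - 5*x^4 + 10*x^3 - 10*x^2 + 5*x - 1
which factors as (x - 1)^5. The eigenvalues (with algebraic multiplicities) are λ = 1 with multiplicity 5.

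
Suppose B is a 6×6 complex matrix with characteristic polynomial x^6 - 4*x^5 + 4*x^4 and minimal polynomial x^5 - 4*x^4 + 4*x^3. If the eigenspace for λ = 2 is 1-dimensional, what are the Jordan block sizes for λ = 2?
Block sizes for λ = 2: [2]

Step 1 — from the characteristic polynomial, algebraic multiplicity of λ = 2 is 2. From dim ker(B − (2)·I) = 1, there are exactly 1 Jordan blocks for λ = 2.
Step 2 — from the minimal polynomial, the factor (x − 2)^2 tells us the largest block for λ = 2 has size 2.
Step 3 — with total size 2, 1 blocks, and largest block 2, the block sizes (in nonincreasing order) are [2].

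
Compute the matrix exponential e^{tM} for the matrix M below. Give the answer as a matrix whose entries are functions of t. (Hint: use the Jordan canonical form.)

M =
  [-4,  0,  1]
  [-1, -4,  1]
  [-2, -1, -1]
e^{tM} =
  [-t^2*exp(-3*t)/2 - t*exp(-3*t) + exp(-3*t), -t^2*exp(-3*t)/2, t^2*exp(-3*t)/2 + t*exp(-3*t)]
  [-t*exp(-3*t), -t*exp(-3*t) + exp(-3*t), t*exp(-3*t)]
  [-t^2*exp(-3*t)/2 - 2*t*exp(-3*t), -t^2*exp(-3*t)/2 - t*exp(-3*t), t^2*exp(-3*t)/2 + 2*t*exp(-3*t) + exp(-3*t)]

Strategy: write M = P · J · P⁻¹ where J is a Jordan canonical form, so e^{tM} = P · e^{tJ} · P⁻¹, and e^{tJ} can be computed block-by-block.

M has Jordan form
J =
  [-3,  1,  0]
  [ 0, -3,  1]
  [ 0,  0, -3]
(up to reordering of blocks).

Per-block formulas:
  For a 3×3 Jordan block J_3(-3): exp(t · J_3(-3)) = e^(-3t)·(I + t·N + (t^2/2)·N^2), where N is the 3×3 nilpotent shift.

After assembling e^{tJ} and conjugating by P, we get:

e^{tM} =
  [-t^2*exp(-3*t)/2 - t*exp(-3*t) + exp(-3*t), -t^2*exp(-3*t)/2, t^2*exp(-3*t)/2 + t*exp(-3*t)]
  [-t*exp(-3*t), -t*exp(-3*t) + exp(-3*t), t*exp(-3*t)]
  [-t^2*exp(-3*t)/2 - 2*t*exp(-3*t), -t^2*exp(-3*t)/2 - t*exp(-3*t), t^2*exp(-3*t)/2 + 2*t*exp(-3*t) + exp(-3*t)]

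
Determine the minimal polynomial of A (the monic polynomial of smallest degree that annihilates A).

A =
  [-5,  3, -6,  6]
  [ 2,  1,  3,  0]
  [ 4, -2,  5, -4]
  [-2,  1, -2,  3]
x^3 - 3*x^2 + 3*x - 1

The characteristic polynomial is χ_A(x) = (x - 1)^4, so the eigenvalues are known. The minimal polynomial is
  m_A(x) = Π_λ (x − λ)^{k_λ}
where k_λ is the size of the *largest* Jordan block for λ (equivalently, the smallest k with (A − λI)^k v = 0 for every generalised eigenvector v of λ).

  λ = 1: largest Jordan block has size 3, contributing (x − 1)^3

So m_A(x) = (x - 1)^3 = x^3 - 3*x^2 + 3*x - 1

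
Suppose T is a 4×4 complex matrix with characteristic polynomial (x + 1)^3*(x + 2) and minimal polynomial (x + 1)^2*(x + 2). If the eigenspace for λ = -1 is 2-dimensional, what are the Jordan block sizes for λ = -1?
Block sizes for λ = -1: [2, 1]

Step 1 — from the characteristic polynomial, algebraic multiplicity of λ = -1 is 3. From dim ker(T − (-1)·I) = 2, there are exactly 2 Jordan blocks for λ = -1.
Step 2 — from the minimal polynomial, the factor (x + 1)^2 tells us the largest block for λ = -1 has size 2.
Step 3 — with total size 3, 2 blocks, and largest block 2, the block sizes (in nonincreasing order) are [2, 1].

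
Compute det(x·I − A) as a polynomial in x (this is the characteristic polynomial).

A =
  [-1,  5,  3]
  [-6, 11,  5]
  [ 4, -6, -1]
x^3 - 9*x^2 + 27*x - 27

Expanding det(x·I − A) (e.g. by cofactor expansion or by noting that A is similar to its Jordan form J, which has the same characteristic polynomial as A) gives
  χ_A(x) = x^3 - 9*x^2 + 27*x - 27
which factors as (x - 3)^3. The eigenvalues (with algebraic multiplicities) are λ = 3 with multiplicity 3.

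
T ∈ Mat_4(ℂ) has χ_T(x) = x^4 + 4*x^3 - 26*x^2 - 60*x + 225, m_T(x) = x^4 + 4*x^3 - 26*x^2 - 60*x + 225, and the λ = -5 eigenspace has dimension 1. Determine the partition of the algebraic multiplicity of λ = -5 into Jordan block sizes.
Block sizes for λ = -5: [2]

Step 1 — from the characteristic polynomial, algebraic multiplicity of λ = -5 is 2. From dim ker(T − (-5)·I) = 1, there are exactly 1 Jordan blocks for λ = -5.
Step 2 — from the minimal polynomial, the factor (x + 5)^2 tells us the largest block for λ = -5 has size 2.
Step 3 — with total size 2, 1 blocks, and largest block 2, the block sizes (in nonincreasing order) are [2].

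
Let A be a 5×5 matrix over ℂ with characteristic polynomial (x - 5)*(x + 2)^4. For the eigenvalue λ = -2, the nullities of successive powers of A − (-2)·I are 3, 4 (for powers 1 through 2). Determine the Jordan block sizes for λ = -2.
Block sizes for λ = -2: [2, 1, 1]

From the dimensions of kernels of powers, the number of Jordan blocks of size at least j is d_j − d_{j−1} where d_j = dim ker(N^j) (with d_0 = 0). Computing the differences gives [3, 1].
The number of blocks of size exactly k is (#blocks of size ≥ k) − (#blocks of size ≥ k + 1), so the partition is: 2 block(s) of size 1, 1 block(s) of size 2.
In nonincreasing order the block sizes are [2, 1, 1].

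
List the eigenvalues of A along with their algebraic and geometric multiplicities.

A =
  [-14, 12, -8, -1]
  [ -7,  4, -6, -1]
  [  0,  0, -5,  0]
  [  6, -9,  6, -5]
λ = -5: alg = 4, geom = 2

Step 1 — factor the characteristic polynomial to read off the algebraic multiplicities:
  χ_A(x) = (x + 5)^4

Step 2 — compute geometric multiplicities via the rank-nullity identity g(λ) = n − rank(A − λI):
  rank(A − (-5)·I) = 2, so dim ker(A − (-5)·I) = n − 2 = 2

Summary:
  λ = -5: algebraic multiplicity = 4, geometric multiplicity = 2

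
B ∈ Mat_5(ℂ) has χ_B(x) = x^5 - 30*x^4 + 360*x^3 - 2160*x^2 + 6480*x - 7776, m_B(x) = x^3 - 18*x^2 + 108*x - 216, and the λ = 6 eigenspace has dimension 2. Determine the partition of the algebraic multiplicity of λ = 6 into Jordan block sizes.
Block sizes for λ = 6: [3, 2]

Step 1 — from the characteristic polynomial, algebraic multiplicity of λ = 6 is 5. From dim ker(B − (6)·I) = 2, there are exactly 2 Jordan blocks for λ = 6.
Step 2 — from the minimal polynomial, the factor (x − 6)^3 tells us the largest block for λ = 6 has size 3.
Step 3 — with total size 5, 2 blocks, and largest block 3, the block sizes (in nonincreasing order) are [3, 2].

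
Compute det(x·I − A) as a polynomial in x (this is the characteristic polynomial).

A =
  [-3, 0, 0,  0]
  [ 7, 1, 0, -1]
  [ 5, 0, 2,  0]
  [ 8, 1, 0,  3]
x^4 - 3*x^3 - 6*x^2 + 28*x - 24

Expanding det(x·I − A) (e.g. by cofactor expansion or by noting that A is similar to its Jordan form J, which has the same characteristic polynomial as A) gives
  χ_A(x) = x^4 - 3*x^3 - 6*x^2 + 28*x - 24
which factors as (x - 2)^3*(x + 3). The eigenvalues (with algebraic multiplicities) are λ = -3 with multiplicity 1, λ = 2 with multiplicity 3.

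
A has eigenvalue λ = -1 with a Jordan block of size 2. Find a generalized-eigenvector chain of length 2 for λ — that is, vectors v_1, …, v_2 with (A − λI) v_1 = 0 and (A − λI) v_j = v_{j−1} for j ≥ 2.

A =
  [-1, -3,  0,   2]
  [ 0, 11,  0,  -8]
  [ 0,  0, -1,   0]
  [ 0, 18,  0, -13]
A Jordan chain for λ = -1 of length 2:
v_1 = (-3, 12, 0, 18)ᵀ
v_2 = (0, 1, 0, 0)ᵀ

Let N = A − (-1)·I. We want v_2 with N^2 v_2 = 0 but N^1 v_2 ≠ 0; then v_{j-1} := N · v_j for j = 2, …, 2.

Pick v_2 = (0, 1, 0, 0)ᵀ.
Then v_1 = N · v_2 = (-3, 12, 0, 18)ᵀ.

Sanity check: (A − (-1)·I) v_1 = (0, 0, 0, 0)ᵀ = 0. ✓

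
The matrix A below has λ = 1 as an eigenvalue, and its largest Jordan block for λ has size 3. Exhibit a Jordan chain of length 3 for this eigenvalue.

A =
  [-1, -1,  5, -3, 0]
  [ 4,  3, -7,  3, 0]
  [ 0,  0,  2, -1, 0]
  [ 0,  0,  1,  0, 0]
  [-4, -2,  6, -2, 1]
A Jordan chain for λ = 1 of length 3:
v_1 = (-1, 2, 0, 0, -2)ᵀ
v_2 = (5, -7, 1, 1, 6)ᵀ
v_3 = (0, 0, 1, 0, 0)ᵀ

Let N = A − (1)·I. We want v_3 with N^3 v_3 = 0 but N^2 v_3 ≠ 0; then v_{j-1} := N · v_j for j = 3, …, 2.

Pick v_3 = (0, 0, 1, 0, 0)ᵀ.
Then v_2 = N · v_3 = (5, -7, 1, 1, 6)ᵀ.
Then v_1 = N · v_2 = (-1, 2, 0, 0, -2)ᵀ.

Sanity check: (A − (1)·I) v_1 = (0, 0, 0, 0, 0)ᵀ = 0. ✓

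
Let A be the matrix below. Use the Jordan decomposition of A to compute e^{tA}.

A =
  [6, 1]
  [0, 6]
e^{tA} =
  [exp(6*t), t*exp(6*t)]
  [0, exp(6*t)]

Strategy: write A = P · J · P⁻¹ where J is a Jordan canonical form, so e^{tA} = P · e^{tJ} · P⁻¹, and e^{tJ} can be computed block-by-block.

A has Jordan form
J =
  [6, 1]
  [0, 6]
(up to reordering of blocks).

Per-block formulas:
  For a 2×2 Jordan block J_2(6): exp(t · J_2(6)) = e^(6t)·(I + t·N), where N is the 2×2 nilpotent shift.

After assembling e^{tJ} and conjugating by P, we get:

e^{tA} =
  [exp(6*t), t*exp(6*t)]
  [0, exp(6*t)]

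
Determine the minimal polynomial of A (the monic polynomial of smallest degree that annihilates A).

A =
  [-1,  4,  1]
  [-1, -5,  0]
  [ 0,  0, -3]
x^3 + 9*x^2 + 27*x + 27

The characteristic polynomial is χ_A(x) = (x + 3)^3, so the eigenvalues are known. The minimal polynomial is
  m_A(x) = Π_λ (x − λ)^{k_λ}
where k_λ is the size of the *largest* Jordan block for λ (equivalently, the smallest k with (A − λI)^k v = 0 for every generalised eigenvector v of λ).

  λ = -3: largest Jordan block has size 3, contributing (x + 3)^3

So m_A(x) = (x + 3)^3 = x^3 + 9*x^2 + 27*x + 27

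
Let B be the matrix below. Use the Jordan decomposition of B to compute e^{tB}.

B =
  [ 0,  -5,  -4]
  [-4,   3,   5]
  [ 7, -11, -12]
e^{tB} =
  [t^2*exp(-3*t)/2 + 3*t*exp(-3*t) + exp(-3*t), -t^2*exp(-3*t)/2 - 5*t*exp(-3*t), -t^2*exp(-3*t)/2 - 4*t*exp(-3*t)]
  [-t^2*exp(-3*t)/2 - 4*t*exp(-3*t), t^2*exp(-3*t)/2 + 6*t*exp(-3*t) + exp(-3*t), t^2*exp(-3*t)/2 + 5*t*exp(-3*t)]
  [t^2*exp(-3*t) + 7*t*exp(-3*t), -t^2*exp(-3*t) - 11*t*exp(-3*t), -t^2*exp(-3*t) - 9*t*exp(-3*t) + exp(-3*t)]

Strategy: write B = P · J · P⁻¹ where J is a Jordan canonical form, so e^{tB} = P · e^{tJ} · P⁻¹, and e^{tJ} can be computed block-by-block.

B has Jordan form
J =
  [-3,  1,  0]
  [ 0, -3,  1]
  [ 0,  0, -3]
(up to reordering of blocks).

Per-block formulas:
  For a 3×3 Jordan block J_3(-3): exp(t · J_3(-3)) = e^(-3t)·(I + t·N + (t^2/2)·N^2), where N is the 3×3 nilpotent shift.

After assembling e^{tJ} and conjugating by P, we get:

e^{tB} =
  [t^2*exp(-3*t)/2 + 3*t*exp(-3*t) + exp(-3*t), -t^2*exp(-3*t)/2 - 5*t*exp(-3*t), -t^2*exp(-3*t)/2 - 4*t*exp(-3*t)]
  [-t^2*exp(-3*t)/2 - 4*t*exp(-3*t), t^2*exp(-3*t)/2 + 6*t*exp(-3*t) + exp(-3*t), t^2*exp(-3*t)/2 + 5*t*exp(-3*t)]
  [t^2*exp(-3*t) + 7*t*exp(-3*t), -t^2*exp(-3*t) - 11*t*exp(-3*t), -t^2*exp(-3*t) - 9*t*exp(-3*t) + exp(-3*t)]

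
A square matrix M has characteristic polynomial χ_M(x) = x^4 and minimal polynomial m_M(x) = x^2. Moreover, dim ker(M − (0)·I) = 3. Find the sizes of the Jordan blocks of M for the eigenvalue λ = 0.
Block sizes for λ = 0: [2, 1, 1]

Step 1 — from the characteristic polynomial, algebraic multiplicity of λ = 0 is 4. From dim ker(M − (0)·I) = 3, there are exactly 3 Jordan blocks for λ = 0.
Step 2 — from the minimal polynomial, the factor (x − 0)^2 tells us the largest block for λ = 0 has size 2.
Step 3 — with total size 4, 3 blocks, and largest block 2, the block sizes (in nonincreasing order) are [2, 1, 1].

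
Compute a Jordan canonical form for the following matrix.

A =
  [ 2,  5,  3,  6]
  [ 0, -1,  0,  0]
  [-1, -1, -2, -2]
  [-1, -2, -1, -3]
J_2(-1) ⊕ J_2(-1)

The characteristic polynomial is
  det(x·I − A) = x^4 + 4*x^3 + 6*x^2 + 4*x + 1 = (x + 1)^4

Eigenvalues and multiplicities (the geometric multiplicity of λ is n − rank(A − λI), which equals the number of Jordan blocks for λ):
  λ = -1: algebraic multiplicity = 4, geometric multiplicity = 2

Determining the block sizes for each eigenvalue:
  λ = -1: with am = 4 and gm = 2, the partition is not yet determined (e.g. several partitions of 4 into 2 parts exist). Let N = A − (-1)·I. Computing rank(N^1) = 2, rank(N^2) = 0; the number of blocks of size ≥ j is rank(N^{j−1}) − rank(N^j), giving [2, 2]. So we have 2 block(s) of size 2 → block sizes [2, 2]

Assembling the blocks gives a Jordan form
J =
  [-1,  1,  0,  0]
  [ 0, -1,  0,  0]
  [ 0,  0, -1,  1]
  [ 0,  0,  0, -1]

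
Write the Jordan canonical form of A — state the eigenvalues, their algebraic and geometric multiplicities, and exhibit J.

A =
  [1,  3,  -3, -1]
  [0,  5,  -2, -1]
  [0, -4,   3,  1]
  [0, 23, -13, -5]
J_3(1) ⊕ J_1(1)

The characteristic polynomial is
  det(x·I − A) = x^4 - 4*x^3 + 6*x^2 - 4*x + 1 = (x - 1)^4

Eigenvalues and multiplicities (the geometric multiplicity of λ is n − rank(A − λI), which equals the number of Jordan blocks for λ):
  λ = 1: algebraic multiplicity = 4, geometric multiplicity = 2

Determining the block sizes for each eigenvalue:
  λ = 1: with am = 4 and gm = 2, the partition is not yet determined (e.g. several partitions of 4 into 2 parts exist). Let N = A − (1)·I. Computing rank(N^1) = 2, rank(N^2) = 1, rank(N^3) = 0; the number of blocks of size ≥ j is rank(N^{j−1}) − rank(N^j), giving [2, 1, 1]. So we have 1 block(s) of size 3, 1 block(s) of size 1 → block sizes [3, 1]

Assembling the blocks gives a Jordan form
J =
  [1, 1, 0, 0]
  [0, 1, 1, 0]
  [0, 0, 1, 0]
  [0, 0, 0, 1]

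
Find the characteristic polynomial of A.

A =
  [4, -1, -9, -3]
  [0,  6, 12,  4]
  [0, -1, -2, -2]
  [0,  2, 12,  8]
x^4 - 16*x^3 + 96*x^2 - 256*x + 256

Expanding det(x·I − A) (e.g. by cofactor expansion or by noting that A is similar to its Jordan form J, which has the same characteristic polynomial as A) gives
  χ_A(x) = x^4 - 16*x^3 + 96*x^2 - 256*x + 256
which factors as (x - 4)^4. The eigenvalues (with algebraic multiplicities) are λ = 4 with multiplicity 4.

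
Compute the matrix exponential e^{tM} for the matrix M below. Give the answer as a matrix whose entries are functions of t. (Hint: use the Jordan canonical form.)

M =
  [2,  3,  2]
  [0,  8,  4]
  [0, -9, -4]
e^{tM} =
  [exp(2*t), 3*t*exp(2*t), 2*t*exp(2*t)]
  [0, 6*t*exp(2*t) + exp(2*t), 4*t*exp(2*t)]
  [0, -9*t*exp(2*t), -6*t*exp(2*t) + exp(2*t)]

Strategy: write M = P · J · P⁻¹ where J is a Jordan canonical form, so e^{tM} = P · e^{tJ} · P⁻¹, and e^{tJ} can be computed block-by-block.

M has Jordan form
J =
  [2, 1, 0]
  [0, 2, 0]
  [0, 0, 2]
(up to reordering of blocks).

Per-block formulas:
  For a 1×1 block at λ = 2: exp(t · [2]) = [e^(2t)].
  For a 2×2 Jordan block J_2(2): exp(t · J_2(2)) = e^(2t)·(I + t·N), where N is the 2×2 nilpotent shift.

After assembling e^{tJ} and conjugating by P, we get:

e^{tM} =
  [exp(2*t), 3*t*exp(2*t), 2*t*exp(2*t)]
  [0, 6*t*exp(2*t) + exp(2*t), 4*t*exp(2*t)]
  [0, -9*t*exp(2*t), -6*t*exp(2*t) + exp(2*t)]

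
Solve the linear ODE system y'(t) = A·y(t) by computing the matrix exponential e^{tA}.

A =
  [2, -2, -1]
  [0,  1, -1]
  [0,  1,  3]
e^{tA} =
  [exp(2*t), t^2*exp(2*t)/2 - 2*t*exp(2*t), t^2*exp(2*t)/2 - t*exp(2*t)]
  [0, -t*exp(2*t) + exp(2*t), -t*exp(2*t)]
  [0, t*exp(2*t), t*exp(2*t) + exp(2*t)]

Strategy: write A = P · J · P⁻¹ where J is a Jordan canonical form, so e^{tA} = P · e^{tJ} · P⁻¹, and e^{tJ} can be computed block-by-block.

A has Jordan form
J =
  [2, 1, 0]
  [0, 2, 1]
  [0, 0, 2]
(up to reordering of blocks).

Per-block formulas:
  For a 3×3 Jordan block J_3(2): exp(t · J_3(2)) = e^(2t)·(I + t·N + (t^2/2)·N^2), where N is the 3×3 nilpotent shift.

After assembling e^{tJ} and conjugating by P, we get:

e^{tA} =
  [exp(2*t), t^2*exp(2*t)/2 - 2*t*exp(2*t), t^2*exp(2*t)/2 - t*exp(2*t)]
  [0, -t*exp(2*t) + exp(2*t), -t*exp(2*t)]
  [0, t*exp(2*t), t*exp(2*t) + exp(2*t)]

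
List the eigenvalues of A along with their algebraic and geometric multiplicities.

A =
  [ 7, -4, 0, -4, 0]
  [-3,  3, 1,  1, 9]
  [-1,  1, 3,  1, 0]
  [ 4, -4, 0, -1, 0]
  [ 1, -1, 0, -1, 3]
λ = 3: alg = 5, geom = 3

Step 1 — factor the characteristic polynomial to read off the algebraic multiplicities:
  χ_A(x) = (x - 3)^5

Step 2 — compute geometric multiplicities via the rank-nullity identity g(λ) = n − rank(A − λI):
  rank(A − (3)·I) = 2, so dim ker(A − (3)·I) = n − 2 = 3

Summary:
  λ = 3: algebraic multiplicity = 5, geometric multiplicity = 3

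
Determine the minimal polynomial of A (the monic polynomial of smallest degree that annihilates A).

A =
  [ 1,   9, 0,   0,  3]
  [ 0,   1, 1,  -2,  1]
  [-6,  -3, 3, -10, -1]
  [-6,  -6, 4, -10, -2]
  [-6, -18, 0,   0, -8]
x^3 + 9*x^2 + 24*x + 20

The characteristic polynomial is χ_A(x) = (x + 2)^4*(x + 5), so the eigenvalues are known. The minimal polynomial is
  m_A(x) = Π_λ (x − λ)^{k_λ}
where k_λ is the size of the *largest* Jordan block for λ (equivalently, the smallest k with (A − λI)^k v = 0 for every generalised eigenvector v of λ).

  λ = -5: largest Jordan block has size 1, contributing (x + 5)
  λ = -2: largest Jordan block has size 2, contributing (x + 2)^2

So m_A(x) = (x + 2)^2*(x + 5) = x^3 + 9*x^2 + 24*x + 20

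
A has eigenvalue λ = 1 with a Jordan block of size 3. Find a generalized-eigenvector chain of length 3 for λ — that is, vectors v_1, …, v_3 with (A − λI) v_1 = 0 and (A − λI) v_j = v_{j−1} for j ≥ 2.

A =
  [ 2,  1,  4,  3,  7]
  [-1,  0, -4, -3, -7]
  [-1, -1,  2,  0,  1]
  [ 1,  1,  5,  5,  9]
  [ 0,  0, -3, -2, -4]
A Jordan chain for λ = 1 of length 3:
v_1 = (-1, 1, -1, -1, 1)ᵀ
v_2 = (1, -1, -1, 1, 0)ᵀ
v_3 = (1, 0, 0, 0, 0)ᵀ

Let N = A − (1)·I. We want v_3 with N^3 v_3 = 0 but N^2 v_3 ≠ 0; then v_{j-1} := N · v_j for j = 3, …, 2.

Pick v_3 = (1, 0, 0, 0, 0)ᵀ.
Then v_2 = N · v_3 = (1, -1, -1, 1, 0)ᵀ.
Then v_1 = N · v_2 = (-1, 1, -1, -1, 1)ᵀ.

Sanity check: (A − (1)·I) v_1 = (0, 0, 0, 0, 0)ᵀ = 0. ✓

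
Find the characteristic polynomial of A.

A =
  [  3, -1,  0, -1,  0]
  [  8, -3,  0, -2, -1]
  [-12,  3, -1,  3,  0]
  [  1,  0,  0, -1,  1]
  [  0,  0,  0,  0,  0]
x^5 + 2*x^4 + x^3

Expanding det(x·I − A) (e.g. by cofactor expansion or by noting that A is similar to its Jordan form J, which has the same characteristic polynomial as A) gives
  χ_A(x) = x^5 + 2*x^4 + x^3
which factors as x^3*(x + 1)^2. The eigenvalues (with algebraic multiplicities) are λ = -1 with multiplicity 2, λ = 0 with multiplicity 3.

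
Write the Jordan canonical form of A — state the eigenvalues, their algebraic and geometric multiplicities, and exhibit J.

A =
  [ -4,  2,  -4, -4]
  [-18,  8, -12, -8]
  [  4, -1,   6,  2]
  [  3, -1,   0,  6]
J_2(4) ⊕ J_2(4)

The characteristic polynomial is
  det(x·I − A) = x^4 - 16*x^3 + 96*x^2 - 256*x + 256 = (x - 4)^4

Eigenvalues and multiplicities (the geometric multiplicity of λ is n − rank(A − λI), which equals the number of Jordan blocks for λ):
  λ = 4: algebraic multiplicity = 4, geometric multiplicity = 2

Determining the block sizes for each eigenvalue:
  λ = 4: with am = 4 and gm = 2, the partition is not yet determined (e.g. several partitions of 4 into 2 parts exist). Let N = A − (4)·I. Computing rank(N^1) = 2, rank(N^2) = 0; the number of blocks of size ≥ j is rank(N^{j−1}) − rank(N^j), giving [2, 2]. So we have 2 block(s) of size 2 → block sizes [2, 2]

Assembling the blocks gives a Jordan form
J =
  [4, 1, 0, 0]
  [0, 4, 0, 0]
  [0, 0, 4, 1]
  [0, 0, 0, 4]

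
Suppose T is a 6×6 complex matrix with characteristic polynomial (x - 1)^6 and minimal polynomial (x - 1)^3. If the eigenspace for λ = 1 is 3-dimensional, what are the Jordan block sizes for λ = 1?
Block sizes for λ = 1: [3, 2, 1]

Step 1 — from the characteristic polynomial, algebraic multiplicity of λ = 1 is 6. From dim ker(T − (1)·I) = 3, there are exactly 3 Jordan blocks for λ = 1.
Step 2 — from the minimal polynomial, the factor (x − 1)^3 tells us the largest block for λ = 1 has size 3.
Step 3 — with total size 6, 3 blocks, and largest block 3, the block sizes (in nonincreasing order) are [3, 2, 1].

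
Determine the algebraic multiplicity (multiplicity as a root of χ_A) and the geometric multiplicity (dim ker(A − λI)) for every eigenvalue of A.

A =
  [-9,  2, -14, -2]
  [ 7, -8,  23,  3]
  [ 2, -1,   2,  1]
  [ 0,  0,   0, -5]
λ = -5: alg = 4, geom = 2

Step 1 — factor the characteristic polynomial to read off the algebraic multiplicities:
  χ_A(x) = (x + 5)^4

Step 2 — compute geometric multiplicities via the rank-nullity identity g(λ) = n − rank(A − λI):
  rank(A − (-5)·I) = 2, so dim ker(A − (-5)·I) = n − 2 = 2

Summary:
  λ = -5: algebraic multiplicity = 4, geometric multiplicity = 2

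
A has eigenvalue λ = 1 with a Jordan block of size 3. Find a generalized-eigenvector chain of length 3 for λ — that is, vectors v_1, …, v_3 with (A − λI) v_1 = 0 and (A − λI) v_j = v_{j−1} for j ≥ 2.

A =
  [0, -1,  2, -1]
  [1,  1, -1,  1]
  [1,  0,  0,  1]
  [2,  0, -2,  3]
A Jordan chain for λ = 1 of length 3:
v_1 = (1, -1, -1, -2)ᵀ
v_2 = (-1, 0, 0, 0)ᵀ
v_3 = (0, 1, 0, 0)ᵀ

Let N = A − (1)·I. We want v_3 with N^3 v_3 = 0 but N^2 v_3 ≠ 0; then v_{j-1} := N · v_j for j = 3, …, 2.

Pick v_3 = (0, 1, 0, 0)ᵀ.
Then v_2 = N · v_3 = (-1, 0, 0, 0)ᵀ.
Then v_1 = N · v_2 = (1, -1, -1, -2)ᵀ.

Sanity check: (A − (1)·I) v_1 = (0, 0, 0, 0)ᵀ = 0. ✓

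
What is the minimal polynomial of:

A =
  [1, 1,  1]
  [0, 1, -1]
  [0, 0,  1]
x^3 - 3*x^2 + 3*x - 1

The characteristic polynomial is χ_A(x) = (x - 1)^3, so the eigenvalues are known. The minimal polynomial is
  m_A(x) = Π_λ (x − λ)^{k_λ}
where k_λ is the size of the *largest* Jordan block for λ (equivalently, the smallest k with (A − λI)^k v = 0 for every generalised eigenvector v of λ).

  λ = 1: largest Jordan block has size 3, contributing (x − 1)^3

So m_A(x) = (x - 1)^3 = x^3 - 3*x^2 + 3*x - 1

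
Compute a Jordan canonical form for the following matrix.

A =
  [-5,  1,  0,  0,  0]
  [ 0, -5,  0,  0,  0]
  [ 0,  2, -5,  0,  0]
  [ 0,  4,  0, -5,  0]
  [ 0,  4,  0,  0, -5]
J_2(-5) ⊕ J_1(-5) ⊕ J_1(-5) ⊕ J_1(-5)

The characteristic polynomial is
  det(x·I − A) = x^5 + 25*x^4 + 250*x^3 + 1250*x^2 + 3125*x + 3125 = (x + 5)^5

Eigenvalues and multiplicities (the geometric multiplicity of λ is n − rank(A − λI), which equals the number of Jordan blocks for λ):
  λ = -5: algebraic multiplicity = 5, geometric multiplicity = 4

Determining the block sizes for each eigenvalue:
  λ = -5: 4 blocks summing to 5 forces exactly one block of size 2 and the rest size 1 → block sizes [2, 1, 1, 1]

Assembling the blocks gives a Jordan form
J =
  [-5,  1,  0,  0,  0]
  [ 0, -5,  0,  0,  0]
  [ 0,  0, -5,  0,  0]
  [ 0,  0,  0, -5,  0]
  [ 0,  0,  0,  0, -5]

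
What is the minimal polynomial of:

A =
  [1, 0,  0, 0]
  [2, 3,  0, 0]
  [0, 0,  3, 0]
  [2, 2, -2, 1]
x^2 - 4*x + 3

The characteristic polynomial is χ_A(x) = (x - 3)^2*(x - 1)^2, so the eigenvalues are known. The minimal polynomial is
  m_A(x) = Π_λ (x − λ)^{k_λ}
where k_λ is the size of the *largest* Jordan block for λ (equivalently, the smallest k with (A − λI)^k v = 0 for every generalised eigenvector v of λ).

  λ = 1: largest Jordan block has size 1, contributing (x − 1)
  λ = 3: largest Jordan block has size 1, contributing (x − 3)

So m_A(x) = (x - 3)*(x - 1) = x^2 - 4*x + 3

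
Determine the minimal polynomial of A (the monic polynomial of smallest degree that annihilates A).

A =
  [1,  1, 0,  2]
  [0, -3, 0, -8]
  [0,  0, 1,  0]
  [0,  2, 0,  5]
x^2 - 2*x + 1

The characteristic polynomial is χ_A(x) = (x - 1)^4, so the eigenvalues are known. The minimal polynomial is
  m_A(x) = Π_λ (x − λ)^{k_λ}
where k_λ is the size of the *largest* Jordan block for λ (equivalently, the smallest k with (A − λI)^k v = 0 for every generalised eigenvector v of λ).

  λ = 1: largest Jordan block has size 2, contributing (x − 1)^2

So m_A(x) = (x - 1)^2 = x^2 - 2*x + 1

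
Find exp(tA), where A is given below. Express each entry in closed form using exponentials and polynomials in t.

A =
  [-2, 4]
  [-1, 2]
e^{tA} =
  [1 - 2*t, 4*t]
  [-t, 2*t + 1]

Strategy: write A = P · J · P⁻¹ where J is a Jordan canonical form, so e^{tA} = P · e^{tJ} · P⁻¹, and e^{tJ} can be computed block-by-block.

A has Jordan form
J =
  [0, 1]
  [0, 0]
(up to reordering of blocks).

Per-block formulas:
  For a 2×2 Jordan block J_2(0): exp(t · J_2(0)) = e^(0t)·(I + t·N), where N is the 2×2 nilpotent shift.

After assembling e^{tJ} and conjugating by P, we get:

e^{tA} =
  [1 - 2*t, 4*t]
  [-t, 2*t + 1]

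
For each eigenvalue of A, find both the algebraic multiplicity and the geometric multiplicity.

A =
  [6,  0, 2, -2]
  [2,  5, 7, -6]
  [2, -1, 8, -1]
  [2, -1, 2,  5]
λ = 6: alg = 4, geom = 2

Step 1 — factor the characteristic polynomial to read off the algebraic multiplicities:
  χ_A(x) = (x - 6)^4

Step 2 — compute geometric multiplicities via the rank-nullity identity g(λ) = n − rank(A − λI):
  rank(A − (6)·I) = 2, so dim ker(A − (6)·I) = n − 2 = 2

Summary:
  λ = 6: algebraic multiplicity = 4, geometric multiplicity = 2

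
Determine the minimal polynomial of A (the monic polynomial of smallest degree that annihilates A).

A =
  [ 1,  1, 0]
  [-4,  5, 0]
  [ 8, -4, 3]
x^2 - 6*x + 9

The characteristic polynomial is χ_A(x) = (x - 3)^3, so the eigenvalues are known. The minimal polynomial is
  m_A(x) = Π_λ (x − λ)^{k_λ}
where k_λ is the size of the *largest* Jordan block for λ (equivalently, the smallest k with (A − λI)^k v = 0 for every generalised eigenvector v of λ).

  λ = 3: largest Jordan block has size 2, contributing (x − 3)^2

So m_A(x) = (x - 3)^2 = x^2 - 6*x + 9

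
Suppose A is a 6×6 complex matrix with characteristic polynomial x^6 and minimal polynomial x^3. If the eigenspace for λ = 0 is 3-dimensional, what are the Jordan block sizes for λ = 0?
Block sizes for λ = 0: [3, 2, 1]

Step 1 — from the characteristic polynomial, algebraic multiplicity of λ = 0 is 6. From dim ker(A − (0)·I) = 3, there are exactly 3 Jordan blocks for λ = 0.
Step 2 — from the minimal polynomial, the factor (x − 0)^3 tells us the largest block for λ = 0 has size 3.
Step 3 — with total size 6, 3 blocks, and largest block 3, the block sizes (in nonincreasing order) are [3, 2, 1].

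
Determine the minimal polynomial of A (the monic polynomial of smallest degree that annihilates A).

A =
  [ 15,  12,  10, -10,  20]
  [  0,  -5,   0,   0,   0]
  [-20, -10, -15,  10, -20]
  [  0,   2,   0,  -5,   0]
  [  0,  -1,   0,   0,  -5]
x^3 + 5*x^2 - 25*x - 125

The characteristic polynomial is χ_A(x) = (x - 5)*(x + 5)^4, so the eigenvalues are known. The minimal polynomial is
  m_A(x) = Π_λ (x − λ)^{k_λ}
where k_λ is the size of the *largest* Jordan block for λ (equivalently, the smallest k with (A − λI)^k v = 0 for every generalised eigenvector v of λ).

  λ = -5: largest Jordan block has size 2, contributing (x + 5)^2
  λ = 5: largest Jordan block has size 1, contributing (x − 5)

So m_A(x) = (x - 5)*(x + 5)^2 = x^3 + 5*x^2 - 25*x - 125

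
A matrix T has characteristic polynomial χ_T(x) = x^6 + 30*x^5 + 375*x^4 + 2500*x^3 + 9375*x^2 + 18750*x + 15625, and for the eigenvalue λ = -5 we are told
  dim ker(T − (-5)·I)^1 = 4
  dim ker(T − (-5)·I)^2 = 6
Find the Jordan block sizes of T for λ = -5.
Block sizes for λ = -5: [2, 2, 1, 1]

From the dimensions of kernels of powers, the number of Jordan blocks of size at least j is d_j − d_{j−1} where d_j = dim ker(N^j) (with d_0 = 0). Computing the differences gives [4, 2].
The number of blocks of size exactly k is (#blocks of size ≥ k) − (#blocks of size ≥ k + 1), so the partition is: 2 block(s) of size 1, 2 block(s) of size 2.
In nonincreasing order the block sizes are [2, 2, 1, 1].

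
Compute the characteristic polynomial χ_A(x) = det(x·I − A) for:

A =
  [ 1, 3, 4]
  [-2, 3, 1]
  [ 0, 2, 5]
x^3 - 9*x^2 + 27*x - 27

Expanding det(x·I − A) (e.g. by cofactor expansion or by noting that A is similar to its Jordan form J, which has the same characteristic polynomial as A) gives
  χ_A(x) = x^3 - 9*x^2 + 27*x - 27
which factors as (x - 3)^3. The eigenvalues (with algebraic multiplicities) are λ = 3 with multiplicity 3.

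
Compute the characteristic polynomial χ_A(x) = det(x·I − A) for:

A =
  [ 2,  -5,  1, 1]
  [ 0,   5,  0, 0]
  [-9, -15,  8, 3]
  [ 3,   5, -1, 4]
x^4 - 19*x^3 + 135*x^2 - 425*x + 500

Expanding det(x·I − A) (e.g. by cofactor expansion or by noting that A is similar to its Jordan form J, which has the same characteristic polynomial as A) gives
  χ_A(x) = x^4 - 19*x^3 + 135*x^2 - 425*x + 500
which factors as (x - 5)^3*(x - 4). The eigenvalues (with algebraic multiplicities) are λ = 4 with multiplicity 1, λ = 5 with multiplicity 3.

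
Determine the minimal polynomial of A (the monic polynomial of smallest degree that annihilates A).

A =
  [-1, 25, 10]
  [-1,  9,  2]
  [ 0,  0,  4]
x^2 - 8*x + 16

The characteristic polynomial is χ_A(x) = (x - 4)^3, so the eigenvalues are known. The minimal polynomial is
  m_A(x) = Π_λ (x − λ)^{k_λ}
where k_λ is the size of the *largest* Jordan block for λ (equivalently, the smallest k with (A − λI)^k v = 0 for every generalised eigenvector v of λ).

  λ = 4: largest Jordan block has size 2, contributing (x − 4)^2

So m_A(x) = (x - 4)^2 = x^2 - 8*x + 16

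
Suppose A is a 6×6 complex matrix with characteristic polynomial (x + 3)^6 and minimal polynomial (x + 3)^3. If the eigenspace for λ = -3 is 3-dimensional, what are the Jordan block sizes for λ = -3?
Block sizes for λ = -3: [3, 2, 1]

Step 1 — from the characteristic polynomial, algebraic multiplicity of λ = -3 is 6. From dim ker(A − (-3)·I) = 3, there are exactly 3 Jordan blocks for λ = -3.
Step 2 — from the minimal polynomial, the factor (x + 3)^3 tells us the largest block for λ = -3 has size 3.
Step 3 — with total size 6, 3 blocks, and largest block 3, the block sizes (in nonincreasing order) are [3, 2, 1].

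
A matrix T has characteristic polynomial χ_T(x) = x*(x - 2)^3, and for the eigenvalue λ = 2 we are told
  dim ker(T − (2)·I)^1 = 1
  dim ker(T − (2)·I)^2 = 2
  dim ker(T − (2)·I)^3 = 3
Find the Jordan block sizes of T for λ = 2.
Block sizes for λ = 2: [3]

From the dimensions of kernels of powers, the number of Jordan blocks of size at least j is d_j − d_{j−1} where d_j = dim ker(N^j) (with d_0 = 0). Computing the differences gives [1, 1, 1].
The number of blocks of size exactly k is (#blocks of size ≥ k) − (#blocks of size ≥ k + 1), so the partition is: 1 block(s) of size 3.
In nonincreasing order the block sizes are [3].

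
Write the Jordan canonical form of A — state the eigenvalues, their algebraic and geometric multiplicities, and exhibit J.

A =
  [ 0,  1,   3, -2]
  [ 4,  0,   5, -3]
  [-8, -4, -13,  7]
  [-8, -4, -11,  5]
J_2(-2) ⊕ J_2(-2)

The characteristic polynomial is
  det(x·I − A) = x^4 + 8*x^3 + 24*x^2 + 32*x + 16 = (x + 2)^4

Eigenvalues and multiplicities (the geometric multiplicity of λ is n − rank(A − λI), which equals the number of Jordan blocks for λ):
  λ = -2: algebraic multiplicity = 4, geometric multiplicity = 2

Determining the block sizes for each eigenvalue:
  λ = -2: with am = 4 and gm = 2, the partition is not yet determined (e.g. several partitions of 4 into 2 parts exist). Let N = A − (-2)·I. Computing rank(N^1) = 2, rank(N^2) = 0; the number of blocks of size ≥ j is rank(N^{j−1}) − rank(N^j), giving [2, 2]. So we have 2 block(s) of size 2 → block sizes [2, 2]

Assembling the blocks gives a Jordan form
J =
  [-2,  1,  0,  0]
  [ 0, -2,  0,  0]
  [ 0,  0, -2,  1]
  [ 0,  0,  0, -2]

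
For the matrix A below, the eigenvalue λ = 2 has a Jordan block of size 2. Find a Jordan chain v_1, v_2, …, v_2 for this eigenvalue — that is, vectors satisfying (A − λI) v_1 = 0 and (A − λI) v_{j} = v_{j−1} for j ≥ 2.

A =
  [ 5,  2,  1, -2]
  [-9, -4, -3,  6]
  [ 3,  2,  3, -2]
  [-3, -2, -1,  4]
A Jordan chain for λ = 2 of length 2:
v_1 = (3, -9, 3, -3)ᵀ
v_2 = (1, 0, 0, 0)ᵀ

Let N = A − (2)·I. We want v_2 with N^2 v_2 = 0 but N^1 v_2 ≠ 0; then v_{j-1} := N · v_j for j = 2, …, 2.

Pick v_2 = (1, 0, 0, 0)ᵀ.
Then v_1 = N · v_2 = (3, -9, 3, -3)ᵀ.

Sanity check: (A − (2)·I) v_1 = (0, 0, 0, 0)ᵀ = 0. ✓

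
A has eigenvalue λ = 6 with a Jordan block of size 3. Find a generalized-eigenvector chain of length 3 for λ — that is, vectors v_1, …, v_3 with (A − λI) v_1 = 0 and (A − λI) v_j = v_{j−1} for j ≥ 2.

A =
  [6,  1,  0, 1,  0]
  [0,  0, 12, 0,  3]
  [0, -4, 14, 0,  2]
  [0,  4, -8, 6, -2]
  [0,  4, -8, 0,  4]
A Jordan chain for λ = 6 of length 3:
v_1 = (-2, 0, 0, 0, 0)ᵀ
v_2 = (1, -6, -4, 4, 4)ᵀ
v_3 = (0, 1, 0, 0, 0)ᵀ

Let N = A − (6)·I. We want v_3 with N^3 v_3 = 0 but N^2 v_3 ≠ 0; then v_{j-1} := N · v_j for j = 3, …, 2.

Pick v_3 = (0, 1, 0, 0, 0)ᵀ.
Then v_2 = N · v_3 = (1, -6, -4, 4, 4)ᵀ.
Then v_1 = N · v_2 = (-2, 0, 0, 0, 0)ᵀ.

Sanity check: (A − (6)·I) v_1 = (0, 0, 0, 0, 0)ᵀ = 0. ✓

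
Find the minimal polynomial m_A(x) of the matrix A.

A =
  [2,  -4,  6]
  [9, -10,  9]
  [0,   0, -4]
x^2 + 8*x + 16

The characteristic polynomial is χ_A(x) = (x + 4)^3, so the eigenvalues are known. The minimal polynomial is
  m_A(x) = Π_λ (x − λ)^{k_λ}
where k_λ is the size of the *largest* Jordan block for λ (equivalently, the smallest k with (A − λI)^k v = 0 for every generalised eigenvector v of λ).

  λ = -4: largest Jordan block has size 2, contributing (x + 4)^2

So m_A(x) = (x + 4)^2 = x^2 + 8*x + 16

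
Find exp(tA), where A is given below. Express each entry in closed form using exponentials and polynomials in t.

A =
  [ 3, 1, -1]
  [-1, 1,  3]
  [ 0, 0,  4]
e^{tA} =
  [t*exp(2*t) + exp(2*t), t*exp(2*t), -t*exp(2*t)]
  [-t*exp(2*t), -t*exp(2*t) + exp(2*t), t*exp(2*t) + exp(4*t) - exp(2*t)]
  [0, 0, exp(4*t)]

Strategy: write A = P · J · P⁻¹ where J is a Jordan canonical form, so e^{tA} = P · e^{tJ} · P⁻¹, and e^{tJ} can be computed block-by-block.

A has Jordan form
J =
  [2, 1, 0]
  [0, 2, 0]
  [0, 0, 4]
(up to reordering of blocks).

Per-block formulas:
  For a 1×1 block at λ = 4: exp(t · [4]) = [e^(4t)].
  For a 2×2 Jordan block J_2(2): exp(t · J_2(2)) = e^(2t)·(I + t·N), where N is the 2×2 nilpotent shift.

After assembling e^{tJ} and conjugating by P, we get:

e^{tA} =
  [t*exp(2*t) + exp(2*t), t*exp(2*t), -t*exp(2*t)]
  [-t*exp(2*t), -t*exp(2*t) + exp(2*t), t*exp(2*t) + exp(4*t) - exp(2*t)]
  [0, 0, exp(4*t)]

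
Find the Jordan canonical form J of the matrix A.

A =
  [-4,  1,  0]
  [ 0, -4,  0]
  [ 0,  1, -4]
J_2(-4) ⊕ J_1(-4)

The characteristic polynomial is
  det(x·I − A) = x^3 + 12*x^2 + 48*x + 64 = (x + 4)^3

Eigenvalues and multiplicities (the geometric multiplicity of λ is n − rank(A − λI), which equals the number of Jordan blocks for λ):
  λ = -4: algebraic multiplicity = 3, geometric multiplicity = 2

Determining the block sizes for each eigenvalue:
  λ = -4: 2 blocks summing to 3 forces exactly one block of size 2 and the rest size 1 → block sizes [2, 1]

Assembling the blocks gives a Jordan form
J =
  [-4,  1,  0]
  [ 0, -4,  0]
  [ 0,  0, -4]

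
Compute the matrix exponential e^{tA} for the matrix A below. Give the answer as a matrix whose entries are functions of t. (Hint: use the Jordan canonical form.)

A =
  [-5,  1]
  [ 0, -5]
e^{tA} =
  [exp(-5*t), t*exp(-5*t)]
  [0, exp(-5*t)]

Strategy: write A = P · J · P⁻¹ where J is a Jordan canonical form, so e^{tA} = P · e^{tJ} · P⁻¹, and e^{tJ} can be computed block-by-block.

A has Jordan form
J =
  [-5,  1]
  [ 0, -5]
(up to reordering of blocks).

Per-block formulas:
  For a 2×2 Jordan block J_2(-5): exp(t · J_2(-5)) = e^(-5t)·(I + t·N), where N is the 2×2 nilpotent shift.

After assembling e^{tJ} and conjugating by P, we get:

e^{tA} =
  [exp(-5*t), t*exp(-5*t)]
  [0, exp(-5*t)]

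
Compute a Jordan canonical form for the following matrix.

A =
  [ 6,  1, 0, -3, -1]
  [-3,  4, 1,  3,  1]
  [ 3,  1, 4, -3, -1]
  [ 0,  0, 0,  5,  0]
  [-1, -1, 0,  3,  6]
J_3(5) ⊕ J_1(5) ⊕ J_1(5)

The characteristic polynomial is
  det(x·I − A) = x^5 - 25*x^4 + 250*x^3 - 1250*x^2 + 3125*x - 3125 = (x - 5)^5

Eigenvalues and multiplicities (the geometric multiplicity of λ is n − rank(A − λI), which equals the number of Jordan blocks for λ):
  λ = 5: algebraic multiplicity = 5, geometric multiplicity = 3

Determining the block sizes for each eigenvalue:
  λ = 5: with am = 5 and gm = 3, the partition is not yet determined (e.g. several partitions of 5 into 3 parts exist). Let N = A − (5)·I. Computing rank(N^1) = 2, rank(N^2) = 1, rank(N^3) = 0; the number of blocks of size ≥ j is rank(N^{j−1}) − rank(N^j), giving [3, 1, 1]. So we have 1 block(s) of size 3, 2 block(s) of size 1 → block sizes [3, 1, 1]

Assembling the blocks gives a Jordan form
J =
  [5, 1, 0, 0, 0]
  [0, 5, 1, 0, 0]
  [0, 0, 5, 0, 0]
  [0, 0, 0, 5, 0]
  [0, 0, 0, 0, 5]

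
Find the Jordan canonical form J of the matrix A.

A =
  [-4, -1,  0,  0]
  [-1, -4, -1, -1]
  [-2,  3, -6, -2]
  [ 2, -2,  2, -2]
J_3(-4) ⊕ J_1(-4)

The characteristic polynomial is
  det(x·I − A) = x^4 + 16*x^3 + 96*x^2 + 256*x + 256 = (x + 4)^4

Eigenvalues and multiplicities (the geometric multiplicity of λ is n − rank(A − λI), which equals the number of Jordan blocks for λ):
  λ = -4: algebraic multiplicity = 4, geometric multiplicity = 2

Determining the block sizes for each eigenvalue:
  λ = -4: with am = 4 and gm = 2, the partition is not yet determined (e.g. several partitions of 4 into 2 parts exist). Let N = A − (-4)·I. Computing rank(N^1) = 2, rank(N^2) = 1, rank(N^3) = 0; the number of blocks of size ≥ j is rank(N^{j−1}) − rank(N^j), giving [2, 1, 1]. So we have 1 block(s) of size 3, 1 block(s) of size 1 → block sizes [3, 1]

Assembling the blocks gives a Jordan form
J =
  [-4,  1,  0,  0]
  [ 0, -4,  1,  0]
  [ 0,  0, -4,  0]
  [ 0,  0,  0, -4]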